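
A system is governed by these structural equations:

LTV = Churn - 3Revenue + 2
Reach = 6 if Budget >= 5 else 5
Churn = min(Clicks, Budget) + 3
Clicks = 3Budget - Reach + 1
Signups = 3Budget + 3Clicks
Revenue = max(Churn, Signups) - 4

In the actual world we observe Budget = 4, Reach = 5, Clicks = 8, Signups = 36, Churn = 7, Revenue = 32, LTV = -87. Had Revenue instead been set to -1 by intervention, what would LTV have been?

Intervening sets Revenue = -1 and removes its equation (Revenue = max(Churn, Signups) - 4).
Reach = 6 if Budget >= 5 else 5  [with Budget=4]  = 5
Clicks = 3Budget - Reach + 1  [with Budget=4, Reach=5]  = 8
Churn = min(Clicks, Budget) + 3  [with Clicks=8, Budget=4]  = 7
LTV = Churn - 3Revenue + 2  [with Churn=7, Revenue=-1]  = 12

12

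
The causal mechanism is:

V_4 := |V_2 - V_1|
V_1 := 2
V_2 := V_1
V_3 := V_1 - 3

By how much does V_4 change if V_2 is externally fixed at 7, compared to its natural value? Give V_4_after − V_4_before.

Under do(V_2=7), the mechanism V_2 := V_1 is discarded; V_2 is fixed at 7.
V_4 = |V_2 - V_1|  [with V_2=7, V_1=2]  = 5
Without intervention: V_2 = V_1  [with V_1=2]  = 2; V_4 = |V_2 - V_1|  [with V_2=2, V_1=2]  = 0.
Change = 5 − 0 = 5.

5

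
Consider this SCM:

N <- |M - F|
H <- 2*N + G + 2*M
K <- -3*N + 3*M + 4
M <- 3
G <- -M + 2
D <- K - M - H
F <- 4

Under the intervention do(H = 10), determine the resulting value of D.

-3

Under do(H=10), the mechanism H <- 2*N + G + 2*M is discarded; H is fixed at 10.
N = |M - F|  [with M=3, F=4]  = 1
K = -3*N + 3*M + 4  [with N=1, M=3]  = 10
D = K - M - H  [with K=10, M=3, H=10]  = -3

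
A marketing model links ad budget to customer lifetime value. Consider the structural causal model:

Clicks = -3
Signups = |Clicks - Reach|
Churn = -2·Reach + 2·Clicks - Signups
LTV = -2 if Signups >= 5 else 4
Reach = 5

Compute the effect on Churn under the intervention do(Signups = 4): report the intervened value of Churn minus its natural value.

4

The intervention breaks the incoming arrows to Signups: Signups = |Clicks - Reach| no longer applies, and Signups = 4.
Churn = -2·Reach + 2·Clicks - Signups  [with Reach=5, Clicks=-3, Signups=4]  = -20
Without intervention: Signups = |Clicks - Reach|  [with Clicks=-3, Reach=5]  = 8; Churn = -2·Reach + 2·Clicks - Signups  [with Reach=5, Clicks=-3, Signups=8]  = -24.
Change = -20 − (-24) = 4.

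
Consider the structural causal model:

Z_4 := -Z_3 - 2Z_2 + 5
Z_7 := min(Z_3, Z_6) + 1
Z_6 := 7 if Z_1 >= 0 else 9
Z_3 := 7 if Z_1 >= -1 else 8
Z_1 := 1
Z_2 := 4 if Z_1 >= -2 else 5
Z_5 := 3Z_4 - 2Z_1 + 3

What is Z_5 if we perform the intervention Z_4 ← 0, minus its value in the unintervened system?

Intervening sets Z_4 = 0 and removes its equation (Z_4 := -Z_3 - 2Z_2 + 5).
Z_5 = 3Z_4 - 2Z_1 + 3  [with Z_4=0, Z_1=1]  = 1
Without intervention: Z_2 = 4 if Z_1 >= -2 else 5  [with Z_1=1]  = 4; Z_3 = 7 if Z_1 >= -1 else 8  [with Z_1=1]  = 7; Z_4 = -Z_3 - 2Z_2 + 5  [with Z_3=7, Z_2=4]  = -10; Z_5 = 3Z_4 - 2Z_1 + 3  [with Z_4=-10, Z_1=1]  = -29.
Change = 1 − (-29) = 30.

30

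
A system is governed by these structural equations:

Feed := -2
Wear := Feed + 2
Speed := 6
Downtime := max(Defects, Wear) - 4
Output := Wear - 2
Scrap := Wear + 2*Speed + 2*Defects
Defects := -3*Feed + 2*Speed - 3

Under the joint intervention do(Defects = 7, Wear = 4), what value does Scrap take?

The joint intervention fixes Defects = 7, Wear = 4, removing each variable's own equation.
Scrap = Wear + 2*Speed + 2*Defects  [with Wear=4, Speed=6, Defects=7]  = 30

30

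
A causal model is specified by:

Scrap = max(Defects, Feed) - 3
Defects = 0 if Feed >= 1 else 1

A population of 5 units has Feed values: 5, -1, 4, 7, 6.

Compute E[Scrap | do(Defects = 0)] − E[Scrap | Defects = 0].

-1.1

The intervention sets Defects=0 in all 5 units regardless of Feed. Recomputing Scrap per unit gives 2, -3, 1, 4, 3; average 1.4.
Conditioning on Defects=0 selects the 4 unit(s) with Feed ∈ {5, 4, 7, 6}. Their Scrap values: 2, 1, 4, 3. Mean = 2.5.
Difference = 1.4 − 2.5 = -1.1.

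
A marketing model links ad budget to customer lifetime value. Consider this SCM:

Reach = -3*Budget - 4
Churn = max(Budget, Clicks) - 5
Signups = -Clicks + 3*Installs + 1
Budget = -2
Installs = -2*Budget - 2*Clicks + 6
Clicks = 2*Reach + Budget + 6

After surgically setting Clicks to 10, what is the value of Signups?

-39

do(Clicks=10) replaces the equation Clicks = 2*Reach + Budget + 6 with the constant Clicks = 10.
Installs = -2*Budget - 2*Clicks + 6  [with Budget=-2, Clicks=10]  = -10
Signups = -Clicks + 3*Installs + 1  [with Clicks=10, Installs=-10]  = -39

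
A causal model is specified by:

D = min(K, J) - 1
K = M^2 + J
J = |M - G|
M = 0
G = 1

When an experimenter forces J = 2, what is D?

do(J=2) replaces the equation J = |M - G| with the constant J = 2.
K = M^2 + J  [with M=0, J=2]  = 2
D = min(K, J) - 1  [with K=2, J=2]  = 1

1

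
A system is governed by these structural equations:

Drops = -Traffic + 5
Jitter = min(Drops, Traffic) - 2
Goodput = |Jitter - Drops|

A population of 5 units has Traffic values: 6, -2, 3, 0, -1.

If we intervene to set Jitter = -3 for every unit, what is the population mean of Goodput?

Under do(Jitter=-3), Jitter's equation is replaced by Jitter=-3 for every unit. Per-unit Goodput: 2, 10, 5, 8, 9. Mean = 6.8.

6.8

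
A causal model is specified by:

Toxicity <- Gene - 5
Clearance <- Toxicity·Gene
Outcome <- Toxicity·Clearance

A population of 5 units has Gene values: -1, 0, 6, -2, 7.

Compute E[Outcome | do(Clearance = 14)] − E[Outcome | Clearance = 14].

Under do(Clearance=14), Clearance's equation is replaced by Clearance=14 for every unit. Per-unit Outcome: -84, -70, 14, -98, 28. Mean = -42.
E[Outcome|Clearance=14] averages over only the 2 units with Clearance=14 (Gene = -2, 7): Outcome = -98, 28, mean -35.
Difference = -42 − (-35) = -7.

-7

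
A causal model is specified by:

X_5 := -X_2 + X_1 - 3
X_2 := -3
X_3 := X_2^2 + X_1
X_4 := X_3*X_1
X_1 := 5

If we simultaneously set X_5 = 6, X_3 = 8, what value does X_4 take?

40

Under do(X_5 = 6, X_3 = 8), each intervened variable's structural equation is replaced by its fixed value.
X_4 = X_3*X_1  [with X_3=8, X_1=5]  = 40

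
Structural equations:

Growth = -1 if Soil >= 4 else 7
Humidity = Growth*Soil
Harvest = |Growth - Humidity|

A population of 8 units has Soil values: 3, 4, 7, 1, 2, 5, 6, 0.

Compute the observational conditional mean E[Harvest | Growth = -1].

Conditioning on Growth=-1 selects the 4 unit(s) with Soil ∈ {4, 7, 5, 6}. Their Harvest values: 3, 6, 4, 5. Mean = 4.5.

4.5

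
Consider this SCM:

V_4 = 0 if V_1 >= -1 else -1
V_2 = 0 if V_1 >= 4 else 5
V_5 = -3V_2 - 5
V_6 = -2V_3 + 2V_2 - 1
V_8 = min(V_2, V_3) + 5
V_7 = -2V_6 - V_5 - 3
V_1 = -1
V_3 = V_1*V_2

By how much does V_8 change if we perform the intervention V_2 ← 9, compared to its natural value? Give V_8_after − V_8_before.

-4

do(V_2=9) replaces the equation V_2 = 0 if V_1 >= 4 else 5 with the constant V_2 = 9.
V_3 = V_1*V_2  [with V_1=-1, V_2=9]  = -9
V_8 = min(V_2, V_3) + 5  [with V_2=9, V_3=-9]  = -4
Without intervention: V_2 = 0 if V_1 >= 4 else 5  [with V_1=-1]  = 5; V_3 = V_1*V_2  [with V_1=-1, V_2=5]  = -5; V_8 = min(V_2, V_3) + 5  [with V_2=5, V_3=-5]  = 0.
Change = -4 − 0 = -4.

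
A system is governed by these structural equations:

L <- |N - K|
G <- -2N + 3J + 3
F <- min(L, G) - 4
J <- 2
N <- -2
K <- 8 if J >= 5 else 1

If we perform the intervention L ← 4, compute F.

0

Under do(L=4), the mechanism L <- |N - K| is discarded; L is fixed at 4.
G = -2N + 3J + 3  [with N=-2, J=2]  = 13
F = min(L, G) - 4  [with L=4, G=13]  = 0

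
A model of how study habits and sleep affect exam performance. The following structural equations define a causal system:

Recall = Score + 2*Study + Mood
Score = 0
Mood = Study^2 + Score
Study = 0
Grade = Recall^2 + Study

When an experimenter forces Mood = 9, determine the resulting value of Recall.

The intervention breaks the incoming arrows to Mood: Mood = Study^2 + Score no longer applies, and Mood = 9.
Recall = Score + 2*Study + Mood  [with Score=0, Study=0, Mood=9]  = 9

9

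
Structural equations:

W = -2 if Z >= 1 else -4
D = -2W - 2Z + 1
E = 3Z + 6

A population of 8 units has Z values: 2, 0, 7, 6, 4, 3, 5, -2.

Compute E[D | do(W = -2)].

-1.25

do(W=-2) breaks W's dependence on Z. With W=-2 fixed, D across the units is 1, 5, -9, -7, -3, -1, -5, 9, mean -1.25.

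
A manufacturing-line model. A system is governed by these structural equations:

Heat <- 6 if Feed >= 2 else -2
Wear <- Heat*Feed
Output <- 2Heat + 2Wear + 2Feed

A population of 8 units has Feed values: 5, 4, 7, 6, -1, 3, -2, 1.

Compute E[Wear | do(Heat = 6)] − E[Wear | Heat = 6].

do(Heat=6) breaks Heat's dependence on Feed. With Heat=6 fixed, Wear across the units is 30, 24, 42, 36, -6, 18, -12, 6, mean 17.25.
Observing Heat=6 restricts to units where Heat's equation naturally yields 6: Feed ∈ {5, 4, 7, 6, 3}. In that subpopulation Wear = 30, 24, 42, 36, 18, mean 30.
Difference = 17.25 − 30 = -12.75.

-12.75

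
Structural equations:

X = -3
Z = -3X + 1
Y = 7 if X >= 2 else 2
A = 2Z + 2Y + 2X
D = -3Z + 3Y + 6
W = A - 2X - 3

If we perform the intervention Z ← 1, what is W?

Under do(Z=1), the mechanism Z = -3X + 1 is discarded; Z is fixed at 1.
Y = 7 if X >= 2 else 2  [with X=-3]  = 2
A = 2Z + 2Y + 2X  [with Z=1, Y=2, X=-3]  = 0
W = A - 2X - 3  [with A=0, X=-3]  = 3

3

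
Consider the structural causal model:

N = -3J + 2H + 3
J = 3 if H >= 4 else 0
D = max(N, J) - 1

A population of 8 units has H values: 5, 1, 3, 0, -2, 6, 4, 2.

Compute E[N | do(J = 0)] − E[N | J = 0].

3.15

Every unit gets J=0 under the intervention. N values become 13, 5, 9, 3, -1, 15, 11, 7; E[N|do(J=0)] = 7.75.
Observing J=0 restricts to units where J's equation naturally yields 0: H ∈ {1, 3, 0, -2, 2}. In that subpopulation N = 5, 9, 3, -1, 7, mean 4.6.
Difference = 7.75 − 4.6 = 3.15.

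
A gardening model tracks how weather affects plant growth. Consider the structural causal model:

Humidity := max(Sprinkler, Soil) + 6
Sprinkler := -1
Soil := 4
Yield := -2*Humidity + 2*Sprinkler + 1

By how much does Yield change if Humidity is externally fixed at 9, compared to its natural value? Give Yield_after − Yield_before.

The intervention breaks the incoming arrows to Humidity: Humidity := max(Sprinkler, Soil) + 6 no longer applies, and Humidity = 9.
Yield = -2*Humidity + 2*Sprinkler + 1  [with Humidity=9, Sprinkler=-1]  = -19
Without intervention: Humidity = max(Sprinkler, Soil) + 6  [with Sprinkler=-1, Soil=4]  = 10; Yield = -2*Humidity + 2*Sprinkler + 1  [with Humidity=10, Sprinkler=-1]  = -21.
Change = -19 − (-21) = 2.

2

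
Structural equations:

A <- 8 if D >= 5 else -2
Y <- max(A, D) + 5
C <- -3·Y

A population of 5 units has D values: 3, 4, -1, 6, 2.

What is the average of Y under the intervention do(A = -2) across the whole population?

7.8

Under do(A=-2), A's equation is replaced by A=-2 for every unit. Per-unit Y: 8, 9, 4, 11, 7. Mean = 7.8.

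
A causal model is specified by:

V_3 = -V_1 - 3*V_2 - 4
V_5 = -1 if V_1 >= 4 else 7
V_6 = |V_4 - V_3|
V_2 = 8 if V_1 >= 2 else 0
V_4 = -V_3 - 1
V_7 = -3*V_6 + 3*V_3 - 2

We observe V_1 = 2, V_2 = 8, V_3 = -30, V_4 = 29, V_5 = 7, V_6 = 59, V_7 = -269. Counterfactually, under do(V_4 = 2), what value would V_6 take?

Under do(V_4=2), the mechanism V_4 = -V_3 - 1 is discarded; V_4 is fixed at 2.
V_2 = 8 if V_1 >= 2 else 0  [with V_1=2]  = 8
V_3 = -V_1 - 3*V_2 - 4  [with V_1=2, V_2=8]  = -30
V_6 = |V_4 - V_3|  [with V_4=2, V_3=-30]  = 32

32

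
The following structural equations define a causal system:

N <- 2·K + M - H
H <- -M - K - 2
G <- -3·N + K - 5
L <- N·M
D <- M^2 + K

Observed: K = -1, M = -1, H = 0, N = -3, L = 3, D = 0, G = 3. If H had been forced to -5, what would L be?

-2

do(H=-5) replaces the equation H <- -M - K - 2 with the constant H = -5.
N = 2·K + M - H  [with K=-1, M=-1, H=-5]  = 2
L = N·M  [with N=2, M=-1]  = -2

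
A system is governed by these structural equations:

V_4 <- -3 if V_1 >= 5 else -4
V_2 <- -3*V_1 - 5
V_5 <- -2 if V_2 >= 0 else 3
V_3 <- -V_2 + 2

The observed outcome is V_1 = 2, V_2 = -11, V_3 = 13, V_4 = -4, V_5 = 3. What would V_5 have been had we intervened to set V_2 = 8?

do(V_2=8) replaces the equation V_2 <- -3*V_1 - 5 with the constant V_2 = 8.
V_5 = -2 if V_2 >= 0 else 3  [with V_2=8]  = -2

-2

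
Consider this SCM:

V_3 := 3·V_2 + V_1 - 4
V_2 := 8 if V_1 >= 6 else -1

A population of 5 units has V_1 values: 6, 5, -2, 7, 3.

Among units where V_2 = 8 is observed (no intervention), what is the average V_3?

26.5

E[V_3|V_2=8] averages over only the 2 units with V_2=8 (V_1 = 6, 7): V_3 = 26, 27, mean 26.5.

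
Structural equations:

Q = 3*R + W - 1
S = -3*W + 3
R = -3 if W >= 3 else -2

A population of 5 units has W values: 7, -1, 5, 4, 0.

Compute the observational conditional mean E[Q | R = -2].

-7.5

Observing R=-2 restricts to units where R's equation naturally yields -2: W ∈ {-1, 0}. In that subpopulation Q = -8, -7, mean -7.5.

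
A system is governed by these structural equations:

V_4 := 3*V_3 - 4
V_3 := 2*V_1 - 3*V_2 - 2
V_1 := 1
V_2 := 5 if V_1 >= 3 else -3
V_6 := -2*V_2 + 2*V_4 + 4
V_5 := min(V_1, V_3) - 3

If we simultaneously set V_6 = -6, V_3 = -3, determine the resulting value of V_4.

-13

Under do(V_6 = -6, V_3 = -3), each intervened variable's structural equation is replaced by its fixed value.
V_4 = 3*V_3 - 4  [with V_3=-3]  = -13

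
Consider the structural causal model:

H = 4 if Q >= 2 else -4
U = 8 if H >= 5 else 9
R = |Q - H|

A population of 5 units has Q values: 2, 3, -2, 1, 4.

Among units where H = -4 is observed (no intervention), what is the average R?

Conditioning on H=-4 selects the 2 unit(s) with Q ∈ {-2, 1}. Their R values: 2, 5. Mean = 3.5.

3.5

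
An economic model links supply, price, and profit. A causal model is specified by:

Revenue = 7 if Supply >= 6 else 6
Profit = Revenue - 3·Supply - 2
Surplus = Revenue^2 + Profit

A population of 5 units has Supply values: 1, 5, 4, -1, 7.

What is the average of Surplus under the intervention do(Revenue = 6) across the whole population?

30.4

The intervention sets Revenue=6 in all 5 units regardless of Supply. Recomputing Surplus per unit gives 37, 25, 28, 43, 19; average 30.4.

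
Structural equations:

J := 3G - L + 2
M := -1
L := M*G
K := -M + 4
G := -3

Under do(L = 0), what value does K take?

5

do(L=0) replaces the equation L := M*G with the constant L = 0.
K is not downstream of the intervention, so its value is determined by the original equations.
K = -M + 4  [with M=-1]  = 5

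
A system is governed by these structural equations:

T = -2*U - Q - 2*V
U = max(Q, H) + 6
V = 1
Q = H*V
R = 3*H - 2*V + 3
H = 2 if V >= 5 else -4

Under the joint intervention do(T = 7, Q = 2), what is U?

Under do(T = 7, Q = 2), each intervened variable's structural equation is replaced by its fixed value.
H = 2 if V >= 5 else -4  [with V=1]  = -4
U = max(Q, H) + 6  [with Q=2, H=-4]  = 8

8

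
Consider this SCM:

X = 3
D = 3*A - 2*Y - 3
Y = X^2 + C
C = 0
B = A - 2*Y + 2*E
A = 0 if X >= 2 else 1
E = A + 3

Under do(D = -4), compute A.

0

The intervention breaks the incoming arrows to D: D = 3*A - 2*Y - 3 no longer applies, and D = -4.
Since A is not a descendant of the intervened variable, it is unaffected.
A = 0 if X >= 2 else 1  [with X=3]  = 0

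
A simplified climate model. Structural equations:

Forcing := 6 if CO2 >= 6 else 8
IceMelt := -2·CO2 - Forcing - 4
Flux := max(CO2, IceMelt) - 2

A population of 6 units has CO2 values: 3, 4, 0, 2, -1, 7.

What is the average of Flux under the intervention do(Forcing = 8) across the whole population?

The intervention sets Forcing=8 in all 6 units regardless of CO2. Recomputing Flux per unit gives 1, 2, -2, 0, -3, 5; average 0.5.

0.5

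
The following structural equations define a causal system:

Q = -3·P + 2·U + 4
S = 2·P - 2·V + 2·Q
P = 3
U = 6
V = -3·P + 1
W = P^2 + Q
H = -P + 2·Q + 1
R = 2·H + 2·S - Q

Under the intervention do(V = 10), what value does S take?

Intervening sets V = 10 and removes its equation (V = -3·P + 1).
Q = -3·P + 2·U + 4  [with P=3, U=6]  = 7
S = 2·P - 2·V + 2·Q  [with P=3, V=10, Q=7]  = 0

0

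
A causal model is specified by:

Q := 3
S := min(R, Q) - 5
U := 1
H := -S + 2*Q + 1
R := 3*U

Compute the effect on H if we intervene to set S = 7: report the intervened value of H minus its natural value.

-9

Intervening sets S = 7 and removes its equation (S := min(R, Q) - 5).
H = -S + 2*Q + 1  [with S=7, Q=3]  = 0
Without intervention: R = 3*U  [with U=1]  = 3; S = min(R, Q) - 5  [with R=3, Q=3]  = -2; H = -S + 2*Q + 1  [with S=-2, Q=3]  = 9.
Change = 0 − 9 = -9.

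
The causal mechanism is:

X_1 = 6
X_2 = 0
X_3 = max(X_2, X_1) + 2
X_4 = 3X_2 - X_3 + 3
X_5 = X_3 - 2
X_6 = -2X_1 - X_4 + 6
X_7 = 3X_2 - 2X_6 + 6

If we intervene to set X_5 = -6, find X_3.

do(X_5=-6) replaces the equation X_5 = X_3 - 2 with the constant X_5 = -6.
X_3 is not downstream of the intervention, so its value is determined by the original equations.
X_3 = max(X_2, X_1) + 2  [with X_2=0, X_1=6]  = 8

8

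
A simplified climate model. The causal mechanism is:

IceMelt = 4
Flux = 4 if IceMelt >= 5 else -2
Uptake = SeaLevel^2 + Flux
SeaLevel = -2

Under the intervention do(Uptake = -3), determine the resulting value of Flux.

-2

Under do(Uptake=-3), the mechanism Uptake = SeaLevel^2 + Flux is discarded; Uptake is fixed at -3.
Since Flux is not a descendant of the intervened variable, it is unaffected.
Flux = 4 if IceMelt >= 5 else -2  [with IceMelt=4]  = -2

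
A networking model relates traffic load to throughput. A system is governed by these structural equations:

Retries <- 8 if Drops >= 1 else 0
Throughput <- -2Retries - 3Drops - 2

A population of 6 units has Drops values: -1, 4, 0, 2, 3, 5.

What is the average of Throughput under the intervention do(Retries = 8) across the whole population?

The intervention sets Retries=8 in all 6 units regardless of Drops. Recomputing Throughput per unit gives -15, -30, -18, -24, -27, -33; average -24.5.

-24.5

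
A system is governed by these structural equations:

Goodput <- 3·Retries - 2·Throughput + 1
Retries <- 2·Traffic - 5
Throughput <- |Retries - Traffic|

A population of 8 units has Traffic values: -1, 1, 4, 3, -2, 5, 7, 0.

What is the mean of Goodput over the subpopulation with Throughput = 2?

12

Observing Throughput=2 restricts to units where Throughput's equation naturally yields 2: Traffic ∈ {3, 7}. In that subpopulation Goodput = 0, 24, mean 12.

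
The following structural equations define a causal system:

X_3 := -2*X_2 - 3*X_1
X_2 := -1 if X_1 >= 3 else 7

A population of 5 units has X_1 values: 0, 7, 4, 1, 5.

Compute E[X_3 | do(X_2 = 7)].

The intervention sets X_2=7 in all 5 units regardless of X_1. Recomputing X_3 per unit gives -14, -35, -26, -17, -29; average -24.2.

-24.2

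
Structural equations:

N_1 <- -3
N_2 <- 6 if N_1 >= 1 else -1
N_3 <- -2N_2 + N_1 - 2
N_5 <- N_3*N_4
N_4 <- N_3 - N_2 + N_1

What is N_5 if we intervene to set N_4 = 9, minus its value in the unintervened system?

Intervening sets N_4 = 9 and removes its equation (N_4 <- N_3 - N_2 + N_1).
N_2 = 6 if N_1 >= 1 else -1  [with N_1=-3]  = -1
N_3 = -2N_2 + N_1 - 2  [with N_2=-1, N_1=-3]  = -3
N_5 = N_3*N_4  [with N_3=-3, N_4=9]  = -27
Without intervention: N_2 = 6 if N_1 >= 1 else -1  [with N_1=-3]  = -1; N_3 = -2N_2 + N_1 - 2  [with N_2=-1, N_1=-3]  = -3; N_4 = N_3 - N_2 + N_1  [with N_3=-3, N_2=-1, N_1=-3]  = -5; N_5 = N_3*N_4  [with N_3=-3, N_4=-5]  = 15.
Change = -27 − 15 = -42.

-42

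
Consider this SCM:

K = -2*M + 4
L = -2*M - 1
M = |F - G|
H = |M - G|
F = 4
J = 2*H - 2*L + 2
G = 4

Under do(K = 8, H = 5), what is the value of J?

Setting K = 8, H = 5 by intervention discards those variables' equations.
M = |F - G|  [with F=4, G=4]  = 0
L = -2*M - 1  [with M=0]  = -1
J = 2*H - 2*L + 2  [with H=5, L=-1]  = 14

14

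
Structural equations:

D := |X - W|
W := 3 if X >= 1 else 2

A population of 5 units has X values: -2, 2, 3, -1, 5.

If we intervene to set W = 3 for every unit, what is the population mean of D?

2.4

The intervention sets W=3 in all 5 units regardless of X. Recomputing D per unit gives 5, 1, 0, 4, 2; average 2.4.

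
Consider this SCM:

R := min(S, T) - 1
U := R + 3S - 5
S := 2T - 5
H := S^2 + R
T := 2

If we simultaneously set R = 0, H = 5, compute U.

Setting R = 0, H = 5 by intervention discards those variables' equations.
S = 2T - 5  [with T=2]  = -1
U = R + 3S - 5  [with R=0, S=-1]  = -8

-8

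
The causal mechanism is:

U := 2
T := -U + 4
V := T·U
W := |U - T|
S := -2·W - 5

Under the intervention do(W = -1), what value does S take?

Intervening sets W = -1 and removes its equation (W := |U - T|).
S = -2·W - 5  [with W=-1]  = -3

-3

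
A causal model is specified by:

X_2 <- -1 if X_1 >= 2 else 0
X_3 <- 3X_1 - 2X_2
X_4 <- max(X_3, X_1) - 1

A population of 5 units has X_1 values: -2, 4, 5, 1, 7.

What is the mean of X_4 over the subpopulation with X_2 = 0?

Observing X_2=0 restricts to units where X_2's equation naturally yields 0: X_1 ∈ {-2, 1}. In that subpopulation X_4 = -3, 2, mean -0.5.

-0.5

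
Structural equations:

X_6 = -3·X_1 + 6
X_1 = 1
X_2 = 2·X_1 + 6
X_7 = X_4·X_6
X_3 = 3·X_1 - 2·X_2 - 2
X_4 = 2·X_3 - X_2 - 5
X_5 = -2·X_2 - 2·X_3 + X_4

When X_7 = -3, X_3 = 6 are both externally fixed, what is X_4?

The joint intervention fixes X_7 = -3, X_3 = 6, removing each variable's own equation.
X_2 = 2·X_1 + 6  [with X_1=1]  = 8
X_4 = 2·X_3 - X_2 - 5  [with X_3=6, X_2=8]  = -1

-1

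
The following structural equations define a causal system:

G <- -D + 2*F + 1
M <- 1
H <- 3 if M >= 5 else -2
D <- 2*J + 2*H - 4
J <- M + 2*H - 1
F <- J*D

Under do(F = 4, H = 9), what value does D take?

Setting F = 4, H = 9 by intervention discards those variables' equations.
J = M + 2*H - 1  [with M=1, H=9]  = 18
D = 2*J + 2*H - 4  [with J=18, H=9]  = 50

50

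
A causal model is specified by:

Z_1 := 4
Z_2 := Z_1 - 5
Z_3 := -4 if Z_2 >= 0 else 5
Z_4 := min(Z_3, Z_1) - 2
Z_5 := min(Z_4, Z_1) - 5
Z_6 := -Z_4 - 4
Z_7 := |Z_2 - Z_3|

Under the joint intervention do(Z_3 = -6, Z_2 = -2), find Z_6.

Setting Z_3 = -6, Z_2 = -2 by intervention discards those variables' equations.
Z_4 = min(Z_3, Z_1) - 2  [with Z_3=-6, Z_1=4]  = -8
Z_6 = -Z_4 - 4  [with Z_4=-8]  = 4

4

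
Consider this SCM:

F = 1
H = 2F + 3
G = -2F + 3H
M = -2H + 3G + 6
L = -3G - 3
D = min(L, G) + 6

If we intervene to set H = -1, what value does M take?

-7

Under do(H=-1), the mechanism H = 2F + 3 is discarded; H is fixed at -1.
G = -2F + 3H  [with F=1, H=-1]  = -5
M = -2H + 3G + 6  [with H=-1, G=-5]  = -7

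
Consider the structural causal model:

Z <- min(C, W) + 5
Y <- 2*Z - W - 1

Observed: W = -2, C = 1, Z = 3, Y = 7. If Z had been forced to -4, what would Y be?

-7

The intervention breaks the incoming arrows to Z: Z <- min(C, W) + 5 no longer applies, and Z = -4.
Y = 2*Z - W - 1  [with Z=-4, W=-2]  = -7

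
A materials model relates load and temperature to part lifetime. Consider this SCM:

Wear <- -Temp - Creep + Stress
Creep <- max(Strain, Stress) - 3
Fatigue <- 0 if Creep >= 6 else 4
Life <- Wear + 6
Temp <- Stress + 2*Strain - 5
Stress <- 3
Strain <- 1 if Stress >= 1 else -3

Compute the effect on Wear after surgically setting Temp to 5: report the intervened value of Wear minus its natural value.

-5

do(Temp=5) replaces the equation Temp <- Stress + 2*Strain - 5 with the constant Temp = 5.
Strain = 1 if Stress >= 1 else -3  [with Stress=3]  = 1
Creep = max(Strain, Stress) - 3  [with Strain=1, Stress=3]  = 0
Wear = -Temp - Creep + Stress  [with Temp=5, Creep=0, Stress=3]  = -2
Without intervention: Strain = 1 if Stress >= 1 else -3  [with Stress=3]  = 1; Temp = Stress + 2*Strain - 5  [with Stress=3, Strain=1]  = 0; Creep = max(Strain, Stress) - 3  [with Strain=1, Stress=3]  = 0; Wear = -Temp - Creep + Stress  [with Temp=0, Creep=0, Stress=3]  = 3.
Change = -2 − 3 = -5.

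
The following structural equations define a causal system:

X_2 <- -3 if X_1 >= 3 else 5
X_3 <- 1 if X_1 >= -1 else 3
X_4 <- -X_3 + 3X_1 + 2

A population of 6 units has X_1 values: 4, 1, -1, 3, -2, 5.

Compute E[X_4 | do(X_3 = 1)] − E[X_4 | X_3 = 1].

Under do(X_3=1), X_3's equation is replaced by X_3=1 for every unit. Per-unit X_4: 13, 4, -2, 10, -5, 16. Mean = 6.
Observing X_3=1 restricts to units where X_3's equation naturally yields 1: X_1 ∈ {4, 1, -1, 3, 5}. In that subpopulation X_4 = 13, 4, -2, 10, 16, mean 8.2.
Difference = 6 − 8.2 = -2.2.

-2.2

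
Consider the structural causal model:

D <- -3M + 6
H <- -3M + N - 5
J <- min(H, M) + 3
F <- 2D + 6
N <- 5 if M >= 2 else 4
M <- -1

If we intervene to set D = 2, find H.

Under do(D=2), the mechanism D <- -3M + 6 is discarded; D is fixed at 2.
Since H is not a descendant of the intervened variable, it is unaffected.
N = 5 if M >= 2 else 4  [with M=-1]  = 4
H = -3M + N - 5  [with M=-1, N=4]  = 2

2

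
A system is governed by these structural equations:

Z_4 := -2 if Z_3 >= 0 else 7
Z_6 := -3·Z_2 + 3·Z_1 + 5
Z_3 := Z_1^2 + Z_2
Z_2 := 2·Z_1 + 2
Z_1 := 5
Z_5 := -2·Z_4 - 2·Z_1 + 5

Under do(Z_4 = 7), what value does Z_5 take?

-19

Intervening sets Z_4 = 7 and removes its equation (Z_4 := -2 if Z_3 >= 0 else 7).
Z_5 = -2·Z_4 - 2·Z_1 + 5  [with Z_4=7, Z_1=5]  = -19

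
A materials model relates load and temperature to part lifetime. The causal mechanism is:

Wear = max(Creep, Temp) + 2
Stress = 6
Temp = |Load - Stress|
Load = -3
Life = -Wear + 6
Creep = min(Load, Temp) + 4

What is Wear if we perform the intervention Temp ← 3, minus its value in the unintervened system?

-6

do(Temp=3) replaces the equation Temp = |Load - Stress| with the constant Temp = 3.
Creep = min(Load, Temp) + 4  [with Load=-3, Temp=3]  = 1
Wear = max(Creep, Temp) + 2  [with Creep=1, Temp=3]  = 5
Without intervention: Temp = |Load - Stress|  [with Load=-3, Stress=6]  = 9; Creep = min(Load, Temp) + 4  [with Load=-3, Temp=9]  = 1; Wear = max(Creep, Temp) + 2  [with Creep=1, Temp=9]  = 11.
Change = 5 − 11 = -6.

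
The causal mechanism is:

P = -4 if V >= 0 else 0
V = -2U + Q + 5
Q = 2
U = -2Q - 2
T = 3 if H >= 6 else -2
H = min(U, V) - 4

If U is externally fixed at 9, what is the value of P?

Under do(U=9), the mechanism U = -2Q - 2 is discarded; U is fixed at 9.
V = -2U + Q + 5  [with U=9, Q=2]  = -11
P = -4 if V >= 0 else 0  [with V=-11]  = 0

0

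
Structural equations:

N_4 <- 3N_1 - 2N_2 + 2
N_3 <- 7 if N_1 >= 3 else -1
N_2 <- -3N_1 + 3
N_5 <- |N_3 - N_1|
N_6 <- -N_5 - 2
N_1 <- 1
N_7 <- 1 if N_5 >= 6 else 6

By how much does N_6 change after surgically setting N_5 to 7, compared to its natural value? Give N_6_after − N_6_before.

-5

The intervention breaks the incoming arrows to N_5: N_5 <- |N_3 - N_1| no longer applies, and N_5 = 7.
N_6 = -N_5 - 2  [with N_5=7]  = -9
Without intervention: N_3 = 7 if N_1 >= 3 else -1  [with N_1=1]  = -1; N_5 = |N_3 - N_1|  [with N_3=-1, N_1=1]  = 2; N_6 = -N_5 - 2  [with N_5=2]  = -4.
Change = -9 − (-4) = -5.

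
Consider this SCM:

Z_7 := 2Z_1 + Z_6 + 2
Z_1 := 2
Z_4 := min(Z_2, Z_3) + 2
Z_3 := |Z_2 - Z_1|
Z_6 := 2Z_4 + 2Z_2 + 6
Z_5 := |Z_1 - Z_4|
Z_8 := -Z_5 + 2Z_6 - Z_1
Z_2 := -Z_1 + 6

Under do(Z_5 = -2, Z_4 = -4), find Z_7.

12

Setting Z_5 = -2, Z_4 = -4 by intervention discards those variables' equations.
Z_2 = -Z_1 + 6  [with Z_1=2]  = 4
Z_6 = 2Z_4 + 2Z_2 + 6  [with Z_4=-4, Z_2=4]  = 6
Z_7 = 2Z_1 + Z_6 + 2  [with Z_1=2, Z_6=6]  = 12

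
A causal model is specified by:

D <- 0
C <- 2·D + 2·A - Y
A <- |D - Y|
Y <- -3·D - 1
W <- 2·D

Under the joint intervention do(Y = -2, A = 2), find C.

Setting Y = -2, A = 2 by intervention discards those variables' equations.
C = 2·D + 2·A - Y  [with D=0, A=2, Y=-2]  = 6

6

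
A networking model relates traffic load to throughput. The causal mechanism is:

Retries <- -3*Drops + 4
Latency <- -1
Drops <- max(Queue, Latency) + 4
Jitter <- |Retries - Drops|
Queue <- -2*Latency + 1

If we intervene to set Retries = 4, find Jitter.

3

Intervening sets Retries = 4 and removes its equation (Retries <- -3*Drops + 4).
Queue = -2*Latency + 1  [with Latency=-1]  = 3
Drops = max(Queue, Latency) + 4  [with Queue=3, Latency=-1]  = 7
Jitter = |Retries - Drops|  [with Retries=4, Drops=7]  = 3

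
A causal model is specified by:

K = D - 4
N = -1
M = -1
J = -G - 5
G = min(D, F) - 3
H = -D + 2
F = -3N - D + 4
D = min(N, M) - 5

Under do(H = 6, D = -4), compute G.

-7

The joint intervention fixes H = 6, D = -4, removing each variable's own equation.
F = -3N - D + 4  [with N=-1, D=-4]  = 11
G = min(D, F) - 3  [with D=-4, F=11]  = -7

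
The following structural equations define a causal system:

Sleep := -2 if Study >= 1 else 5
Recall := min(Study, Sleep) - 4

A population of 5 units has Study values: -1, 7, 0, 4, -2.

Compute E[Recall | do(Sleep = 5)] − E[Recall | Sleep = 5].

do(Sleep=5) breaks Sleep's dependence on Study. With Sleep=5 fixed, Recall across the units is -5, 1, -4, 0, -6, mean -2.8.
Conditioning on Sleep=5 selects the 3 unit(s) with Study ∈ {-1, 0, -2}. Their Recall values: -5, -4, -6. Mean = -5.
Difference = -2.8 − (-5) = 2.2.

2.2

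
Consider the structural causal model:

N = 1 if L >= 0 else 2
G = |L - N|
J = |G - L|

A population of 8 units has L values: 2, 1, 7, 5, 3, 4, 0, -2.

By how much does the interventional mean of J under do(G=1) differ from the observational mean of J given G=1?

Under do(G=1), G's equation is replaced by G=1 for every unit. Per-unit J: 1, 0, 6, 4, 2, 3, 1, 3. Mean = 2.5.
E[J|G=1] averages over only the 2 units with G=1 (L = 2, 0): J = 1, 1, mean 1.
Difference = 2.5 − 1 = 1.5.

1.5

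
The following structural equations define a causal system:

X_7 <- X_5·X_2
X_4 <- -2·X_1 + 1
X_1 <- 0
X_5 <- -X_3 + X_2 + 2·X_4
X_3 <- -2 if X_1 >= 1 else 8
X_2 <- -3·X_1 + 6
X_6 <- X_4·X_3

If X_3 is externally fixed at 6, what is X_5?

do(X_3=6) replaces the equation X_3 <- -2 if X_1 >= 1 else 8 with the constant X_3 = 6.
X_2 = -3·X_1 + 6  [with X_1=0]  = 6
X_4 = -2·X_1 + 1  [with X_1=0]  = 1
X_5 = -X_3 + X_2 + 2·X_4  [with X_3=6, X_2=6, X_4=1]  = 2

2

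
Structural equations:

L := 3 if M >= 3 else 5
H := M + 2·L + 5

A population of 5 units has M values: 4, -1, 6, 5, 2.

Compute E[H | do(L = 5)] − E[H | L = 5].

do(L=5) breaks L's dependence on M. With L=5 fixed, H across the units is 19, 14, 21, 20, 17, mean 18.2.
Conditioning on L=5 selects the 2 unit(s) with M ∈ {-1, 2}. Their H values: 14, 17. Mean = 15.5.
Difference = 18.2 − 15.5 = 2.7.

2.7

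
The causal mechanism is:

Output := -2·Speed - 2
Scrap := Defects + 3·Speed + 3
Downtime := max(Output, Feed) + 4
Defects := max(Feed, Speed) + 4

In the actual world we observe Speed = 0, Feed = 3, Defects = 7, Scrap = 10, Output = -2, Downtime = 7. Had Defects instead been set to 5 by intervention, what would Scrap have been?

8

The intervention breaks the incoming arrows to Defects: Defects := max(Feed, Speed) + 4 no longer applies, and Defects = 5.
Scrap = Defects + 3·Speed + 3  [with Defects=5, Speed=0]  = 8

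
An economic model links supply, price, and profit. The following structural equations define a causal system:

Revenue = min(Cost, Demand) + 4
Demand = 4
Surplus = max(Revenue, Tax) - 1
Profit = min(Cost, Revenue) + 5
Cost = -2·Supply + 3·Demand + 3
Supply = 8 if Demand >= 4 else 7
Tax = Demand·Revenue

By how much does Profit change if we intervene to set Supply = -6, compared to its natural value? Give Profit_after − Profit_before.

Under do(Supply=-6), the mechanism Supply = 8 if Demand >= 4 else 7 is discarded; Supply is fixed at -6.
Cost = -2·Supply + 3·Demand + 3  [with Supply=-6, Demand=4]  = 27
Revenue = min(Cost, Demand) + 4  [with Cost=27, Demand=4]  = 8
Profit = min(Cost, Revenue) + 5  [with Cost=27, Revenue=8]  = 13
Without intervention: Supply = 8 if Demand >= 4 else 7  [with Demand=4]  = 8; Cost = -2·Supply + 3·Demand + 3  [with Supply=8, Demand=4]  = -1; Revenue = min(Cost, Demand) + 4  [with Cost=-1, Demand=4]  = 3; Profit = min(Cost, Revenue) + 5  [with Cost=-1, Revenue=3]  = 4.
Change = 13 − 4 = 9.

9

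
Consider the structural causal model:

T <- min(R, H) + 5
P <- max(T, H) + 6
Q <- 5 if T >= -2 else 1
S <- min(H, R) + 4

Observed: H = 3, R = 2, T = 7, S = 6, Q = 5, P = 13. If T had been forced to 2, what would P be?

9

The intervention breaks the incoming arrows to T: T <- min(R, H) + 5 no longer applies, and T = 2.
P = max(T, H) + 6  [with T=2, H=3]  = 9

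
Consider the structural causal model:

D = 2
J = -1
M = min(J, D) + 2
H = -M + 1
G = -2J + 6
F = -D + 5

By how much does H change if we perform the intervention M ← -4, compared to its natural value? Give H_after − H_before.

The intervention breaks the incoming arrows to M: M = min(J, D) + 2 no longer applies, and M = -4.
H = -M + 1  [with M=-4]  = 5
Without intervention: M = min(J, D) + 2  [with J=-1, D=2]  = 1; H = -M + 1  [with M=1]  = 0.
Change = 5 − 0 = 5.

5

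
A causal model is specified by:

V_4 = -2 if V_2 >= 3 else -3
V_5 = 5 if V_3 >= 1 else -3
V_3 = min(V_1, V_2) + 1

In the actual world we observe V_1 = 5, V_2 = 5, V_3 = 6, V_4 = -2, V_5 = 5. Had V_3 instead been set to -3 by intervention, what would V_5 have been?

-3

do(V_3=-3) replaces the equation V_3 = min(V_1, V_2) + 1 with the constant V_3 = -3.
V_5 = 5 if V_3 >= 1 else -3  [with V_3=-3]  = -3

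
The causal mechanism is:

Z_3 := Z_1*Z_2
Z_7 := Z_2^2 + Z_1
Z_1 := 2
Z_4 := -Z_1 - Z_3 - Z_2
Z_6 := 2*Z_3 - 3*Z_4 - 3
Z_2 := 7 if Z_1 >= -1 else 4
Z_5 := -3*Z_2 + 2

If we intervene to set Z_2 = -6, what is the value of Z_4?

Under do(Z_2=-6), the mechanism Z_2 := 7 if Z_1 >= -1 else 4 is discarded; Z_2 is fixed at -6.
Z_3 = Z_1*Z_2  [with Z_1=2, Z_2=-6]  = -12
Z_4 = -Z_1 - Z_3 - Z_2  [with Z_1=2, Z_3=-12, Z_2=-6]  = 16

16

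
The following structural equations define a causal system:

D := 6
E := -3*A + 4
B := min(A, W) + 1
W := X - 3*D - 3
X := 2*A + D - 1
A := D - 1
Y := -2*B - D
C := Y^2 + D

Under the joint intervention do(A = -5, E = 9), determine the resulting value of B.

-25

Under do(A = -5, E = 9), each intervened variable's structural equation is replaced by its fixed value.
X = 2*A + D - 1  [with A=-5, D=6]  = -5
W = X - 3*D - 3  [with X=-5, D=6]  = -26
B = min(A, W) + 1  [with A=-5, W=-26]  = -25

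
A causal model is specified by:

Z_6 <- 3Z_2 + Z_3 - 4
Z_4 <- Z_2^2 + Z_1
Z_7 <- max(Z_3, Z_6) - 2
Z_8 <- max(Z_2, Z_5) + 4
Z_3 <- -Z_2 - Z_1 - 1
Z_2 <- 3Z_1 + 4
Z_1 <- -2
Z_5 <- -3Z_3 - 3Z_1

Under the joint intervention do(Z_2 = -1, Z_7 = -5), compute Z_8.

4

Under do(Z_2 = -1, Z_7 = -5), each intervened variable's structural equation is replaced by its fixed value.
Z_3 = -Z_2 - Z_1 - 1  [with Z_2=-1, Z_1=-2]  = 2
Z_5 = -3Z_3 - 3Z_1  [with Z_3=2, Z_1=-2]  = 0
Z_8 = max(Z_2, Z_5) + 4  [with Z_2=-1, Z_5=0]  = 4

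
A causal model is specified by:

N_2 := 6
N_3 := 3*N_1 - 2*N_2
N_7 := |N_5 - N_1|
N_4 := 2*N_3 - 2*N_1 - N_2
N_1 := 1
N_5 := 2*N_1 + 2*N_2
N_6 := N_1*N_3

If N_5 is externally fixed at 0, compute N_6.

The intervention breaks the incoming arrows to N_5: N_5 := 2*N_1 + 2*N_2 no longer applies, and N_5 = 0.
Since N_6 is not a descendant of the intervened variable, it is unaffected.
N_3 = 3*N_1 - 2*N_2  [with N_1=1, N_2=6]  = -9
N_6 = N_1*N_3  [with N_1=1, N_3=-9]  = -9

-9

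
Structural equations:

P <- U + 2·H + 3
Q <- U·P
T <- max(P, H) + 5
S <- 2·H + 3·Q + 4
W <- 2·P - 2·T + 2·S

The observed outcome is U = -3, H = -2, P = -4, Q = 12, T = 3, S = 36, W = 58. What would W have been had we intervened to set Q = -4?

-38

The intervention breaks the incoming arrows to Q: Q <- U·P no longer applies, and Q = -4.
P = U + 2·H + 3  [with U=-3, H=-2]  = -4
T = max(P, H) + 5  [with P=-4, H=-2]  = 3
S = 2·H + 3·Q + 4  [with H=-2, Q=-4]  = -12
W = 2·P - 2·T + 2·S  [with P=-4, T=3, S=-12]  = -38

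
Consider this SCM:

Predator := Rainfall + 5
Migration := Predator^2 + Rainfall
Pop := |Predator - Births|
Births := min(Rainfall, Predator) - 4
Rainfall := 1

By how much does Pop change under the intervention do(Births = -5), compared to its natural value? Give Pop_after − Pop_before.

2

do(Births=-5) replaces the equation Births := min(Rainfall, Predator) - 4 with the constant Births = -5.
Predator = Rainfall + 5  [with Rainfall=1]  = 6
Pop = |Predator - Births|  [with Predator=6, Births=-5]  = 11
Without intervention: Predator = Rainfall + 5  [with Rainfall=1]  = 6; Births = min(Rainfall, Predator) - 4  [with Rainfall=1, Predator=6]  = -3; Pop = |Predator - Births|  [with Predator=6, Births=-3]  = 9.
Change = 11 − 9 = 2.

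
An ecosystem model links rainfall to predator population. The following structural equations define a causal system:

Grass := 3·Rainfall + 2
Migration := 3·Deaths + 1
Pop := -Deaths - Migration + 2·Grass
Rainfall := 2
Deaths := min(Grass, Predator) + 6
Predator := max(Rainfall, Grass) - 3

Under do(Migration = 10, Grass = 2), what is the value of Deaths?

Setting Migration = 10, Grass = 2 by intervention discards those variables' equations.
Predator = max(Rainfall, Grass) - 3  [with Rainfall=2, Grass=2]  = -1
Deaths = min(Grass, Predator) + 6  [with Grass=2, Predator=-1]  = 5

5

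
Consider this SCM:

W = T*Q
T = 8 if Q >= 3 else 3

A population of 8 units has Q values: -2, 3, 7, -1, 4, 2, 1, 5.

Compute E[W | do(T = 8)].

19

do(T=8) breaks T's dependence on Q. With T=8 fixed, W across the units is -16, 24, 56, -8, 32, 16, 8, 40, mean 19.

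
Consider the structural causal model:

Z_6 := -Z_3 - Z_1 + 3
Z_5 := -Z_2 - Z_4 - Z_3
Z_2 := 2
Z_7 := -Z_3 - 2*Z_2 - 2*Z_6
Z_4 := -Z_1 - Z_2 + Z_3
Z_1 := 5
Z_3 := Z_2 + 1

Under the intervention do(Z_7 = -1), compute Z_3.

3

Intervening sets Z_7 = -1 and removes its equation (Z_7 := -Z_3 - 2*Z_2 - 2*Z_6).
Z_3 is not downstream of the intervention, so its value is determined by the original equations.
Z_3 = Z_2 + 1  [with Z_2=2]  = 3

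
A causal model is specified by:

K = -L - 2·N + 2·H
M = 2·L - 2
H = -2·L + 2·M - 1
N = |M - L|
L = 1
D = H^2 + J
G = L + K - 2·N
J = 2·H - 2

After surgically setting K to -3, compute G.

The intervention breaks the incoming arrows to K: K = -L - 2·N + 2·H no longer applies, and K = -3.
M = 2·L - 2  [with L=1]  = 0
N = |M - L|  [with M=0, L=1]  = 1
G = L + K - 2·N  [with L=1, K=-3, N=1]  = -4

-4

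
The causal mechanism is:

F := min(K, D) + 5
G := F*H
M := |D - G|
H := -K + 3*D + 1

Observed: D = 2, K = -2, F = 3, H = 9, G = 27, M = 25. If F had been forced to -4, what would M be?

The intervention breaks the incoming arrows to F: F := min(K, D) + 5 no longer applies, and F = -4.
H = -K + 3*D + 1  [with K=-2, D=2]  = 9
G = F*H  [with F=-4, H=9]  = -36
M = |D - G|  [with D=2, G=-36]  = 38

38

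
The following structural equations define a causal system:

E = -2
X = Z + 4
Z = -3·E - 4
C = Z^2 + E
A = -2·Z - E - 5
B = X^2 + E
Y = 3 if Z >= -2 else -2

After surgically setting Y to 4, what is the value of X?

Under do(Y=4), the mechanism Y = 3 if Z >= -2 else -2 is discarded; Y is fixed at 4.
Since X is not a descendant of the intervened variable, it is unaffected.
Z = -3·E - 4  [with E=-2]  = 2
X = Z + 4  [with Z=2]  = 6

6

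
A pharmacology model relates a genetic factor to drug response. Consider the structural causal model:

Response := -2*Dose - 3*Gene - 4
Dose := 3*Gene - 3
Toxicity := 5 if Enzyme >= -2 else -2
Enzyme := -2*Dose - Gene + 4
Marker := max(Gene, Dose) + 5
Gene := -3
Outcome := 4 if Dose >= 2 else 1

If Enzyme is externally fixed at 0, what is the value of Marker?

The intervention breaks the incoming arrows to Enzyme: Enzyme := -2*Dose - Gene + 4 no longer applies, and Enzyme = 0.
Marker is not downstream of the intervention, so its value is determined by the original equations.
Dose = 3*Gene - 3  [with Gene=-3]  = -12
Marker = max(Gene, Dose) + 5  [with Gene=-3, Dose=-12]  = 2

2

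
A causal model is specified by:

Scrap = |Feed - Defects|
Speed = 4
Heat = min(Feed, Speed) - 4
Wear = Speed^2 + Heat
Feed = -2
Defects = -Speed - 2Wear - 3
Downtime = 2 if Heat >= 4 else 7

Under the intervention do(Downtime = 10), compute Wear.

10

Under do(Downtime=10), the mechanism Downtime = 2 if Heat >= 4 else 7 is discarded; Downtime is fixed at 10.
Since Wear is not a descendant of the intervened variable, it is unaffected.
Heat = min(Feed, Speed) - 4  [with Feed=-2, Speed=4]  = -6
Wear = Speed^2 + Heat  [with Speed=4, Heat=-6]  = 10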